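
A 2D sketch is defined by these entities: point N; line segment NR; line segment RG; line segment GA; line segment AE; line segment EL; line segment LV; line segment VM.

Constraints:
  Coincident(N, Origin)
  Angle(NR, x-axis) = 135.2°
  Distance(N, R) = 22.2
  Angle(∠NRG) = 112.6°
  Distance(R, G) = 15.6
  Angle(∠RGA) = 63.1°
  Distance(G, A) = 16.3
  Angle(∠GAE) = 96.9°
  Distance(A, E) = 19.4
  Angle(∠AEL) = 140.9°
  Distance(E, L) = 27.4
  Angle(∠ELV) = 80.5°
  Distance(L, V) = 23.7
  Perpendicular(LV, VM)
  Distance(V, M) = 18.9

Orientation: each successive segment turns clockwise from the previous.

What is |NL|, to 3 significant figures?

39.3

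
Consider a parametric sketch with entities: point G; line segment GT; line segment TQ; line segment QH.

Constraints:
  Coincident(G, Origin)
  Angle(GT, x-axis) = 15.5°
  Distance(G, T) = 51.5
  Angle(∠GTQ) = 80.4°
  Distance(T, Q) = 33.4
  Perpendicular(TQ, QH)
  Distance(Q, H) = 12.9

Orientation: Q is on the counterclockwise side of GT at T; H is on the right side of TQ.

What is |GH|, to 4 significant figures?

68.34

∠GTQ = 80.4°, so TQ runs at 15.5° + (180° − 80.4°) = 115.1° from the x-axis; with |TQ| = 33.4, Q = T + 33.4·(cos 115.1°, sin 115.1°) = (35.46, 44.01). TQ is perpendicular to QH; with |QH| = 12.9 on the right of TQ, H = Q + 12.9·(0.9056, 0.4242) = (47.14, 49.48). Then |GH| = |H − G| = 68.34.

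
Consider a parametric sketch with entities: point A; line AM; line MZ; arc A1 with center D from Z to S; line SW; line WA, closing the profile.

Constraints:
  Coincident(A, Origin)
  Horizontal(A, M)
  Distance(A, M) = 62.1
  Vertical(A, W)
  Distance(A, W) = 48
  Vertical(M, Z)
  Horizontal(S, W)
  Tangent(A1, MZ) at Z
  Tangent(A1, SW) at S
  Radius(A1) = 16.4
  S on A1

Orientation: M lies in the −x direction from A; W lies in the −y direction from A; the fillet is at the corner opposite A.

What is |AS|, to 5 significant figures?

66.276

A is at the origin; AM is horizontal with |AM| = 62.1 and M on the −x side, so M = (-62.100, 0.0000). AW is vertical with |AW| = 48.0 and W on the −y side, so W = (0.0000, -48.000). The virtual corner opposite A is at (-62.100, -48.000). Since A1 is tangent to MZ there, DZ ⟂ MZ and A1 meets SW tangentially, so DS is at right angles to SW, with radius 16.4, so the center D sits 16.4 in from both sides at D = (-45.700, -31.600). That places the tangent points at Z = (-62.100, -31.600) on MZ and S = (-45.700, -48.000) on SW. Then |AS| = |S − A| = 66.276.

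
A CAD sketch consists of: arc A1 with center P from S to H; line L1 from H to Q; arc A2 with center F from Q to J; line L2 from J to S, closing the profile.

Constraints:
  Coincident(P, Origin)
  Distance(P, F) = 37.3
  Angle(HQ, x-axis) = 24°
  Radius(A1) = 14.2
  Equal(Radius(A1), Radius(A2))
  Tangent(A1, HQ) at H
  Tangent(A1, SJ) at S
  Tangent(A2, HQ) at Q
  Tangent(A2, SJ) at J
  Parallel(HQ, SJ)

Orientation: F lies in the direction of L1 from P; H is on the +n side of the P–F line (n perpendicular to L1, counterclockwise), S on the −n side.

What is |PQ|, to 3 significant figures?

39.9

The slot axis is L1's direction at 24.0°, so u = (cos 24.0°, sin 24.0°) = (0.914, 0.407) and n = (−sin 24.0°, cos 24.0°) = (-0.407, 0.914). P is at the origin and F lies 37.3 along u from P, so F = 37.3·u = (34.1, 15.2). Tangency of A1 to both parallel lines with radius 14.2 puts H and S at P ± 14.2·n: H = (-5.78, 13.0), S = (5.78, -13.0). Equal radii place Q and J the same way about F: Q = F + 14.2·n = (28.3, 28.1), J = F − 14.2·n = (39.9, 2.20). Then |PQ| = |Q − P| = 39.9.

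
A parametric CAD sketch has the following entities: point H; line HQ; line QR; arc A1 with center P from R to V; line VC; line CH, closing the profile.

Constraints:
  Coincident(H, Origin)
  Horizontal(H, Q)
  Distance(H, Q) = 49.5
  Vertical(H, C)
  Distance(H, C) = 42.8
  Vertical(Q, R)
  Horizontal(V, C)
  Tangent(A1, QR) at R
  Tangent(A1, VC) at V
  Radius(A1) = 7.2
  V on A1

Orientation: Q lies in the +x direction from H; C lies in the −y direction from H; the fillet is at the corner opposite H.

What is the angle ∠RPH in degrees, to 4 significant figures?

139.9°

The virtual corner opposite H is at (49.50, -42.80). The tangent condition forces PR to be normal to QR and since A1 is tangent to VC there, PV ⟂ VC, with radius 7.2, so the center P sits 7.2 in from both sides at P = (42.30, -35.60). That places the tangent points at R = (49.50, -35.60) on QR and V = (42.30, -42.80) on VC. Then cos ∠RPH = PR·PH / (|PR||PH|), giving 139.9°.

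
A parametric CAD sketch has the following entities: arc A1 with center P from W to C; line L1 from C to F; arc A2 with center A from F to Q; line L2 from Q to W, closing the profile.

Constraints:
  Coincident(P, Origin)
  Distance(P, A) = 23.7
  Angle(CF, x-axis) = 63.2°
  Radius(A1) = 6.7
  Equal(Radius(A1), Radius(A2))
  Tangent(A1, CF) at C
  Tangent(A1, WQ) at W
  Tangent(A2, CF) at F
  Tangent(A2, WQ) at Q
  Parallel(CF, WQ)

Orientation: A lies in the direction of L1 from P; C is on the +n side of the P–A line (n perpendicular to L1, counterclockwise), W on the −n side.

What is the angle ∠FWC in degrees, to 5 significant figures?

60.516°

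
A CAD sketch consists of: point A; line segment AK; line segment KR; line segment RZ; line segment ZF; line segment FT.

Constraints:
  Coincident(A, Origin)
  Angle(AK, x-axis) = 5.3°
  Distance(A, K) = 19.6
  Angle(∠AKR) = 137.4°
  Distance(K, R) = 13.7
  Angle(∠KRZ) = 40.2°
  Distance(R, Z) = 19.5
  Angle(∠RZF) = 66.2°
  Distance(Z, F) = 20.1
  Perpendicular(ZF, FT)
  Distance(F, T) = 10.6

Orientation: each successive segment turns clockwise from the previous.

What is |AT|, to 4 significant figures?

29.00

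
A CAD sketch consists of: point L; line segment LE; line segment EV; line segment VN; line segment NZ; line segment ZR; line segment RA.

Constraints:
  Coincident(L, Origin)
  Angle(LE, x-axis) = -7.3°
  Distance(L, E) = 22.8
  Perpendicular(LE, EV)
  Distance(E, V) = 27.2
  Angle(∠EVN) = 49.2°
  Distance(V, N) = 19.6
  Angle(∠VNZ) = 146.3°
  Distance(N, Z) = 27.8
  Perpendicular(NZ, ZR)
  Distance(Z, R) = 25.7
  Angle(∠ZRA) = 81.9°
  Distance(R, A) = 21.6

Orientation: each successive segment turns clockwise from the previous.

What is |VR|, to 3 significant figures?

46.5

L is at the origin; LE runs at -7.3° with length 22.8, so E = (22.6, -2.90). The perpendicularity gives EV at right angles to LE, so EV runs at -97.3°; with |EV| = 27.2, V = (19.2, -29.9). ∠EVN = 49.2° gives VN at 132° from the x-axis; with |VN| = 19.6, N = (6.07, -15.3). ∠VNZ = 146.3° gives NZ at 98.2° from the x-axis; with |NZ| = 27.8, Z = (2.10, 12.2). The perpendicularity gives ZR at right angles to NZ, so ZR runs at 8.20°; with |ZR| = 25.7, R = (27.5, 15.9). Then |VR| = |R − V| = 46.5.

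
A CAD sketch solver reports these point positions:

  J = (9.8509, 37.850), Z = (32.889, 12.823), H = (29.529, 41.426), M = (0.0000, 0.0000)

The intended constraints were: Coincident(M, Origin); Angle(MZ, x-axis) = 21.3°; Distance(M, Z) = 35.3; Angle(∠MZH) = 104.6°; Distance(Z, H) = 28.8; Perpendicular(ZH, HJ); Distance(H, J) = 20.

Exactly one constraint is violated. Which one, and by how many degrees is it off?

Perpendicular(ZH, HJ) — off by 3.60°.

M = (0.00, 0.00) ✓; MZ at 21.30° ✓; |MZ| = 35.30 ✓; ∠MZH = 104.6° ✓; |ZH| = 28.80 ✓; ∠(ZH, HJ) = 93.60° ✗; |HJ| = 20.00 ✓.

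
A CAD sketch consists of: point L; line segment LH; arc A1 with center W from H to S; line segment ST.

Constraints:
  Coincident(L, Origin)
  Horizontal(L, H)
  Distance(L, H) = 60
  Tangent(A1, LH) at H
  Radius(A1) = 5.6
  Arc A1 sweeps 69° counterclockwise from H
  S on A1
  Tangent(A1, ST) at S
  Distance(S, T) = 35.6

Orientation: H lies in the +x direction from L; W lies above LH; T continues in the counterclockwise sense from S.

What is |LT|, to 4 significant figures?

86.24

On A1, H sits at bearing -90° from W; a 69° counterclockwise sweep puts S at bearing -21°, so S = W + 5.6·(cos -21°, sin -21°) = (65.23, 3.593). A1 meets ST tangentially, so WS is at right angles to ST, so ST runs along (−sin -21°, cos -21°); with |ST| = 35.6, T = (77.99, 36.83). Then |LT| = |T − L| = 86.24.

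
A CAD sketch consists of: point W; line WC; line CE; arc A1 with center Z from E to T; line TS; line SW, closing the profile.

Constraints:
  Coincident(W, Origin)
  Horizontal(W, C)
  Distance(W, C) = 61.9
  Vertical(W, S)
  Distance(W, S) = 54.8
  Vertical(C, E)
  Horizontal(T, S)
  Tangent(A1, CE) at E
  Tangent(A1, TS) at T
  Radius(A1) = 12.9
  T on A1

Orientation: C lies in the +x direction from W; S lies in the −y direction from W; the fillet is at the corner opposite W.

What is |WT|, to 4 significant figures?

73.51

The virtual corner opposite W is at (61.90, -54.80). The tangent condition forces ZE to be normal to CE and the tangent condition forces ZT to be normal to TS, with radius 12.9, so the center Z sits 12.9 in from both sides at Z = (49.00, -41.90). That places the tangent points at E = (61.90, -41.90) on CE and T = (49.00, -54.80) on TS. Then |WT| = |T − W| = 73.51.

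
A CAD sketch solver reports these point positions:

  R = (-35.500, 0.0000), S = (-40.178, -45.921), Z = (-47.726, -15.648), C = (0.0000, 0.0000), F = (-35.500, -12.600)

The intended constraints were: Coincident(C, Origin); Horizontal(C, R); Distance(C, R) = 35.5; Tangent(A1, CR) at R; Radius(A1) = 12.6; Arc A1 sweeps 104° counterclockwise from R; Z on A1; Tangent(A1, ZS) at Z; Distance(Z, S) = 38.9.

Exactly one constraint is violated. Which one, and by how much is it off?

Distance(Z, S) = 38.9 — off by 7.70.

C = (0.00, 0.00) ✓; C.y = 0.00, R.y = 0.00 ✓; |CR| = 35.50 ✓; ∠(FR, RC) = 90.00° ✓; |FR| = 12.60 ✓; bearing(F→Z) − bearing(F→R) = 104.0° ✓; |FZ| = 12.60 ✓; ∠(FZ, ZS) = 90.00° ✓; |ZS| = 31.20 ✗.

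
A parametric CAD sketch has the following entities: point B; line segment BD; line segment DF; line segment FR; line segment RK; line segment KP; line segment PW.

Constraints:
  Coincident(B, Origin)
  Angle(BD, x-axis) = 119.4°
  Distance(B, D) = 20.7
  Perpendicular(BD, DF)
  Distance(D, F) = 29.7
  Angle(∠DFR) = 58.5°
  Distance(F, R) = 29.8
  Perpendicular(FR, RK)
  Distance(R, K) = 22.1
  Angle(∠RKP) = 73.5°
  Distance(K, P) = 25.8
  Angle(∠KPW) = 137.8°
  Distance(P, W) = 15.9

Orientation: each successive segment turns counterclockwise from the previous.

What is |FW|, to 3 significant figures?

3.41

B is at the origin; BD runs at 119.4° with length 20.7, so D = (-10.2, 18.0). BD is perpendicular to DF, so DF runs at -151°; with |DF| = 29.7, F = (-36.0, 3.45). ∠DFR = 58.5° gives FR at -29.1° from the x-axis; with |FR| = 29.8, R = (-10.0, -11.0). FR ⟂ RK, so RK runs at 60.9°; with |RK| = 22.1, K = (0.750, 8.27). ∠RKP = 73.5° gives KP at 167° from the x-axis; with |KP| = 25.8, P = (-24.4, 13.9). ∠KPW = 137.8° gives PW at -150° from the x-axis; with |PW| = 15.9, W = (-38.3, 6.05). Then |FW| = |W − F| = 3.41.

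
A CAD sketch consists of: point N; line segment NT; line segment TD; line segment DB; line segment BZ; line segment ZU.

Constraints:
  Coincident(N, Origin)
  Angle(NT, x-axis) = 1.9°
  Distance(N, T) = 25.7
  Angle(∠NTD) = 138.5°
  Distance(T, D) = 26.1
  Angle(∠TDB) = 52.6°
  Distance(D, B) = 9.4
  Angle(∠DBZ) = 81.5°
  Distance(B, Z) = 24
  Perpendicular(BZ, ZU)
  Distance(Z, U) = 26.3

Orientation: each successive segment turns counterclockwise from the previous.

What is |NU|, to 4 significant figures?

61.51

N is at the origin; NT runs at 1.9° with length 25.7, so T = (25.69, 0.8521). ∠NTD = 138.5° gives TD at 43.40° from the x-axis; with |TD| = 26.1, D = (44.65, 18.79). ∠TDB = 52.6° gives DB at 170.8° from the x-axis; with |DB| = 9.4, B = (35.37, 20.29). ∠DBZ = 81.5° gives BZ at -90.70° from the x-axis; with |BZ| = 24.0, Z = (35.08, -3.710). BZ ⟂ ZU, so ZU runs at -0.7000°; with |ZU| = 26.3, U = (61.38, -4.032). Then |NU| = |U − N| = 61.51.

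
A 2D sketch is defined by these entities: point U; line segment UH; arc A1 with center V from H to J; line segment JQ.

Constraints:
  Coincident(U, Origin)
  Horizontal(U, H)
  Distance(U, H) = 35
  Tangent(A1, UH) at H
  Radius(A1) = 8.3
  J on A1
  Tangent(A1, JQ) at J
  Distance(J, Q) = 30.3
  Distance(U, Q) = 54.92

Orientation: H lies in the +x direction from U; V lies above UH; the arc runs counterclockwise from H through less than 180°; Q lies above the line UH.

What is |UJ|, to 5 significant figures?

44.257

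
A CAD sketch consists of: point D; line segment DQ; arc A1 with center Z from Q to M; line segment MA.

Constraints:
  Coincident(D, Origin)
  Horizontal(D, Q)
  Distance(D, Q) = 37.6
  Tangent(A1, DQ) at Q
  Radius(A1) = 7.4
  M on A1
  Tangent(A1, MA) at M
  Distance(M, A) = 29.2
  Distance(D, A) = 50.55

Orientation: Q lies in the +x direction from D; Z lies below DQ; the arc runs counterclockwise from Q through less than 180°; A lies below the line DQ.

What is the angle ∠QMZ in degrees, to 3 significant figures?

41.2°

Checks: ∠(ZQ, QD) = 90.00° ✓; |ZQ| = 7.400 ✓; |ZM| = 7.400 ✓; ∠(ZM, MA) = 90.00° ✓; |MA| = 29.20 ✓; |DA| = 50.55 ✓.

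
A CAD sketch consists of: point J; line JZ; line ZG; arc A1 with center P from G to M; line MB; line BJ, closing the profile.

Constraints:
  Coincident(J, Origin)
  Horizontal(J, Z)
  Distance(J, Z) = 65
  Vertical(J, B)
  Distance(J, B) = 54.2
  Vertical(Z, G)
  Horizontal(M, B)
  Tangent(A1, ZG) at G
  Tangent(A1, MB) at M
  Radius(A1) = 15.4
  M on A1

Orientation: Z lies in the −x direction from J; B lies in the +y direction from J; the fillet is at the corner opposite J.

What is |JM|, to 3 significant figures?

73.5

The virtual corner opposite J is at (-65.0, 54.2). The tangent condition forces PG to be normal to ZG and A1 meets MB tangentially, so PM is at right angles to MB, with radius 15.4, so the center P sits 15.4 in from both sides at P = (-49.6, 38.8). That places the tangent points at G = (-65.0, 38.8) on ZG and M = (-49.6, 54.2) on MB. Then |JM| = |M − J| = 73.5.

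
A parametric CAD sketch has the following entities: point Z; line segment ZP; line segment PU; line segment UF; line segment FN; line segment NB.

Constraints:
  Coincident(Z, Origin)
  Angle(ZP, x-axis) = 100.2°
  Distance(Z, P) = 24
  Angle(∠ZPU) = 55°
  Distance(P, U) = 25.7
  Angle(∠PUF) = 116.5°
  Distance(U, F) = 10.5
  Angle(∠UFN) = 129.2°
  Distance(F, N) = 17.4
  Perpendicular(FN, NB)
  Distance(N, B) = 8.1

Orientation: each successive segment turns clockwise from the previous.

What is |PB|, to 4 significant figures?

27.05

Z is at the origin; ZP runs at 100.2° with length 24.0, so P = (-4.250, 23.62). ∠ZPU = 55.0° gives PU at -24.80° from the x-axis; with |PU| = 25.7, U = (19.08, 12.84). ∠PUF = 116.5° gives UF at -88.30° from the x-axis; with |UF| = 10.5, F = (19.39, 2.345). ∠UFN = 129.2° gives FN at -139.1° from the x-axis; with |FN| = 17.4, N = (6.239, -9.047). The perpendicularity gives NB at right angles to FN, so NB runs at 130.9°; with |NB| = 8.1, B = (0.9361, -2.925). Then |PB| = |B − P| = 27.05.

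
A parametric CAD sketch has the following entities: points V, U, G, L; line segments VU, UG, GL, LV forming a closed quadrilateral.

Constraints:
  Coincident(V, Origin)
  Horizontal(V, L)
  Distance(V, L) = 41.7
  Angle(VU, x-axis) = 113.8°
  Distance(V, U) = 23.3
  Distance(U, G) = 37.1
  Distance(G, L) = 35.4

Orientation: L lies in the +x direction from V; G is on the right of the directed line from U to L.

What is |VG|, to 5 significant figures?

13.989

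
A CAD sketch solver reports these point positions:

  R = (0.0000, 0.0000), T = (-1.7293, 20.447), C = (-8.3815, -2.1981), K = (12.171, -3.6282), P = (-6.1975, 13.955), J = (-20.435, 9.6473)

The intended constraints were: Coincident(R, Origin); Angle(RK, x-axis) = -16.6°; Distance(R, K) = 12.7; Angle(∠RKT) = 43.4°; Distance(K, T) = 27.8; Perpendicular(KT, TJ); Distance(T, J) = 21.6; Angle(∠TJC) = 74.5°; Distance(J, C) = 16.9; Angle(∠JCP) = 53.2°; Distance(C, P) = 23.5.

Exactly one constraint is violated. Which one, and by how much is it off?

Distance(C, P) = 23.5 — off by 7.20.

R = (0.00, 0.00) ✓; RK at -16.60° ✓; |RK| = 12.70 ✓; ∠RKT = 43.40° ✓; |KT| = 27.80 ✓; ∠(KT, TJ) = 90.00° ✓; |TJ| = 21.60 ✓; ∠TJC = 74.50° ✓; |JC| = 16.90 ✓; ∠JCP = 53.20° ✓; |CP| = 16.30 ✗.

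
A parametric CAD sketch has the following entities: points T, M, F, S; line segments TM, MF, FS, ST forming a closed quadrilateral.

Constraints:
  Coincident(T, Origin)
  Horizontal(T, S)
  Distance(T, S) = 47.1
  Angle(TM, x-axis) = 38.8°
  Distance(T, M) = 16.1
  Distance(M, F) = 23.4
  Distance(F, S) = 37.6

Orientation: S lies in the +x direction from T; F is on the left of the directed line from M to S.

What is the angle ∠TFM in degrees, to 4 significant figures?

8.196°

Checks: |MF| = 23.40 ✓; |FS| = 37.60 ✓.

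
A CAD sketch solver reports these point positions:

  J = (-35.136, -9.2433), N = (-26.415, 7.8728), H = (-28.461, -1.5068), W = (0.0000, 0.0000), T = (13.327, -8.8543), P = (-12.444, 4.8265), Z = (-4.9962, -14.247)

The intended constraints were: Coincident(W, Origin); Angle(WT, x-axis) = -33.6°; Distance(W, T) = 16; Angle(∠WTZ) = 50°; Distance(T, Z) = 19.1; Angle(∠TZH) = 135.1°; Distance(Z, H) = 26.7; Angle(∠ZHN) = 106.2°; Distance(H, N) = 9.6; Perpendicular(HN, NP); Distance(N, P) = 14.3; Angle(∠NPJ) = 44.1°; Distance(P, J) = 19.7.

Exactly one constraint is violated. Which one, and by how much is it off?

Distance(P, J) = 19.7 — off by 7.00.

W = (0.00, 0.00) ✓; WT at -33.60° ✓; |WT| = 16.00 ✓; ∠WTZ = 50.00° ✓; |TZ| = 19.10 ✓; ∠TZH = 135.1° ✓; |ZH| = 26.70 ✓; ∠ZHN = 106.2° ✓; |HN| = 9.600 ✓; ∠(HN, NP) = 90.00° ✓; |NP| = 14.30 ✓; ∠NPJ = 44.10° ✓; |PJ| = 26.70 ✗.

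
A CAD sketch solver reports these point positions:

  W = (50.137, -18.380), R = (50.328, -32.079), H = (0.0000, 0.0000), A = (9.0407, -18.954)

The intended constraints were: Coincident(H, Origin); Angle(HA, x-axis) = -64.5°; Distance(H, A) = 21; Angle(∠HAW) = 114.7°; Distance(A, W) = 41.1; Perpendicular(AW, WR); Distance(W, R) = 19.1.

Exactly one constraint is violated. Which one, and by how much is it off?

Distance(W, R) = 19.1 — off by 5.40.

H = (0.00, 0.00) ✓; HA at -64.50° ✓; |HA| = 21.00 ✓; ∠HAW = 114.7° ✓; |AW| = 41.10 ✓; ∠(AW, WR) = 90.00° ✓; |WR| = 13.70 ✗.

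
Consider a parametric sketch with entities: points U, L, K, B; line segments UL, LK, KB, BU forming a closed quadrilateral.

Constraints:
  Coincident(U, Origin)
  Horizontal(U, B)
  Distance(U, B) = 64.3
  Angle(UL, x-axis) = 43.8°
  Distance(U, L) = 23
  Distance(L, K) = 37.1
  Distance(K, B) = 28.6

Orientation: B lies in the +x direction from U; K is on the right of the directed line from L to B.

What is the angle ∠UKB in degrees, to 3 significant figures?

133°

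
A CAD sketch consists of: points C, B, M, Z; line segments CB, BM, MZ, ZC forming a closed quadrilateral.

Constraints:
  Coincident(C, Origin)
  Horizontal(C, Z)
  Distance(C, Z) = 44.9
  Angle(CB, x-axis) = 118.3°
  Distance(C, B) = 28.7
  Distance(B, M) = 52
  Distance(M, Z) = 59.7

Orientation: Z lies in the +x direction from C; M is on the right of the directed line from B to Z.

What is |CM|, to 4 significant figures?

27.85

Checks: |BM| = 52.00 ✓; |MZ| = 59.70 ✓.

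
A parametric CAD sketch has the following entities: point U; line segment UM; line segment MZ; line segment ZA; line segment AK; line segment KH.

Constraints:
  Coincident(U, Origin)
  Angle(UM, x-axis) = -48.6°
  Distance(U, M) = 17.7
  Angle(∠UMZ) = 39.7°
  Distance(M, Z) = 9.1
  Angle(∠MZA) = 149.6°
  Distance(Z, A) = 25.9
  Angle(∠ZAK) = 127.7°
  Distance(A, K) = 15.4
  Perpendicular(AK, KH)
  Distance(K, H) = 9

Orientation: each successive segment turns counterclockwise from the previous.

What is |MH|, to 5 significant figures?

38.346

U is at the origin; UM runs at -48.6° with length 17.7, so M = (11.705, -13.277). ∠UMZ = 39.7° gives MZ at 91.700° from the x-axis; with |MZ| = 9.1, Z = (11.435, -4.1810). ∠MZA = 149.6° gives ZA at 122.10° from the x-axis; with |ZA| = 25.9, A = (-2.3280, 17.759). ∠ZAK = 127.7° gives AK at 174.40° from the x-axis; with |AK| = 15.4, K = (-17.654, 19.262). AK ⟂ KH, so KH runs at -95.600°; with |KH| = 9.0, H = (-18.533, 10.305). Then |MH| = |H − M| = 38.346.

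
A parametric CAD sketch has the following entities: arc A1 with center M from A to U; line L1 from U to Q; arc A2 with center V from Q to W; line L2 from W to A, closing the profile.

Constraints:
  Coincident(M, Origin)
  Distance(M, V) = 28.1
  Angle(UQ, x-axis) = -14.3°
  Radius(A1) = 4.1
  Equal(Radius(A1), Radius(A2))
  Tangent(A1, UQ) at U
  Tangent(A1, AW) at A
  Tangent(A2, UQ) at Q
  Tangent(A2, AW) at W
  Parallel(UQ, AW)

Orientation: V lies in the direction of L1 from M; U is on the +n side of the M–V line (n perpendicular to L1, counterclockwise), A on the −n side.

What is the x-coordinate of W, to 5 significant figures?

26.217

The slot axis is L1's direction at -14.3°, so u = (cos -14.3°, sin -14.3°) = (0.96902, -0.24700) and n = (−sin -14.3°, cos -14.3°) = (0.24700, 0.96902). M is at the origin and V lies 28.1 along u from M, so V = 28.1·u = (27.229, -6.9407). Tangency of A1 to both parallel lines with radius 4.1 puts U and A at M ± 4.1·n: U = (1.0127, 3.9730), A = (-1.0127, -3.9730). Equal radii place Q and W the same way about V: Q = V + 4.1·n = (28.242, -2.9677), W = V − 4.1·n = (26.217, -10.914). So W.x = 26.217.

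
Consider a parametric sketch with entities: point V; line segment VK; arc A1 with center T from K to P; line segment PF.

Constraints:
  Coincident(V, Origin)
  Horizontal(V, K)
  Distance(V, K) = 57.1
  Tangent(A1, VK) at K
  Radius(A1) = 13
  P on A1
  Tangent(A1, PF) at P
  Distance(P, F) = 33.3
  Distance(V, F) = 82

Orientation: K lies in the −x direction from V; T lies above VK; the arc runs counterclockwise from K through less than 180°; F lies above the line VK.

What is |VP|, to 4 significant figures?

51.21

V is at the origin; V and K share the same y with |VK| = 57.1 and K on the −x side, so K = (-57.10, 0.000). The tangent condition forces TK to be normal to VK, so T = K + (0, 13) = (-57.10, 13.00). Since TP ⟂ PF (tangency), |TF| = √(13.0² + 33.3²) = 35.75 regardless of where P sits on A1. So F lies on both circle(V, 82.0) and circle(T, 35.75); the above-VK intersection is F = (-66.93, 47.37). P is the foot of the tangent from F: P = (-46.76, 20.88).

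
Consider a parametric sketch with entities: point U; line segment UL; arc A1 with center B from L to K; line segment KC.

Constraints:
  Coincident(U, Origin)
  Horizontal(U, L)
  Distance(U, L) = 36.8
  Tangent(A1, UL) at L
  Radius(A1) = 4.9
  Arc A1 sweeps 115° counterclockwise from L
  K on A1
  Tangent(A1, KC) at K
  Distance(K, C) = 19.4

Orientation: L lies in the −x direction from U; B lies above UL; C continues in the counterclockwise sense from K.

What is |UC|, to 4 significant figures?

47.41

U is at the origin; U and L share the same y with |UL| = 36.8 and L on the −x side, so L = (-36.80, 0.000). The tangent condition forces BL to be normal to UL, so B = L + (0, 4.9) = (-36.80, 4.900). On A1, L sits at bearing -90° from B; a 115° counterclockwise sweep puts K at bearing 25°, so K = B + 4.9·(cos 25°, sin 25°) = (-32.36, 6.971). Since A1 is tangent to KC there, BK ⟂ KC, so KC runs along (−sin 25°, cos 25°); with |KC| = 19.4, C = (-40.56, 24.55). Then |UC| = |C − U| = 47.41.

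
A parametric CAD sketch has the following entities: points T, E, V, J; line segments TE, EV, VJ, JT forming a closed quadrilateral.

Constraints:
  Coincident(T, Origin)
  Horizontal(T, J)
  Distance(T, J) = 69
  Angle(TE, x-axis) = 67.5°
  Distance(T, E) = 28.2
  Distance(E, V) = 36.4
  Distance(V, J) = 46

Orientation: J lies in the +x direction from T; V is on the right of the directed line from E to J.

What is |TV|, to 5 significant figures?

25.006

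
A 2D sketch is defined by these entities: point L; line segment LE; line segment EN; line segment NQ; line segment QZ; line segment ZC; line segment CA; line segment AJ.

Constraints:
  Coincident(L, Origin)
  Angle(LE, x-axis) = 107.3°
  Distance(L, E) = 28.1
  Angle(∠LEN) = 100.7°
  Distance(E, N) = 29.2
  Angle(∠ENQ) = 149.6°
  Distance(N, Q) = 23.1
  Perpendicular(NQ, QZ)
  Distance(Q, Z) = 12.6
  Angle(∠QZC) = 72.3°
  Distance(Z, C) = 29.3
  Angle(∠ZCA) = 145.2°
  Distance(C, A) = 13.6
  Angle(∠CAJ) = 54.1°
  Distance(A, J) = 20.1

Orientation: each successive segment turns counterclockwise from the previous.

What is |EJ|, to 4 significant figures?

39.23

∠ZCA = 145.2° gives CA at 89.50° from the x-axis; with |CA| = 13.6, A = (-31.18, 37.02). ∠CAJ = 54.1° gives AJ at -144.6° from the x-axis; with |AJ| = 20.1, J = (-47.56, 25.38). Then |EJ| = |J − E| = 39.23.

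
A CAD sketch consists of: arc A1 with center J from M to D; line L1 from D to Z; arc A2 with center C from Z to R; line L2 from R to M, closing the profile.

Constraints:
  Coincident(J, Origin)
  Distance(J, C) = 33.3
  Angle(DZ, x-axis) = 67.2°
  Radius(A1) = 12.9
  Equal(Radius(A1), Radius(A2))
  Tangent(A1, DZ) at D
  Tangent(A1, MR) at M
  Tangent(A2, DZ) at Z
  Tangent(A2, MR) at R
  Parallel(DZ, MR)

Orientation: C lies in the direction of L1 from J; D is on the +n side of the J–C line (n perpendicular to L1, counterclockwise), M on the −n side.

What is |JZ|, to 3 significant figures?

35.7

Tangency of A1 to both parallel lines with radius 12.9 puts D and M at J ± 12.9·n: D = (-11.9, 5.00), M = (11.9, -5.00). Equal radii place Z and R the same way about C: Z = C + 12.9·n = (1.01, 35.7), R = C − 12.9·n = (24.8, 25.7). Then |JZ| = |Z − J| = 35.7.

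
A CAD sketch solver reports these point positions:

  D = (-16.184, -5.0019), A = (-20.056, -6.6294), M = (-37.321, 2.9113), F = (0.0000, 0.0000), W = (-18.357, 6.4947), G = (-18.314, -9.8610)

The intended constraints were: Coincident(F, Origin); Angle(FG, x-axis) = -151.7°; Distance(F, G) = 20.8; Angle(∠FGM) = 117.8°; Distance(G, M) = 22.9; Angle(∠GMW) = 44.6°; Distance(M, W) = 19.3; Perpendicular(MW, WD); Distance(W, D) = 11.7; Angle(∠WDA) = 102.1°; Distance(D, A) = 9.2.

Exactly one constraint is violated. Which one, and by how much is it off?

Distance(D, A) = 9.2 — off by 5.00.

F = (0.00, 0.00) ✓; FG at -151.7° ✓; |FG| = 20.80 ✓; ∠FGM = 117.8° ✓; |GM| = 22.90 ✓; ∠GMW = 44.60° ✓; |MW| = 19.30 ✓; ∠(MW, WD) = 90.00° ✓; |WD| = 11.70 ✓; ∠WDA = 102.1° ✓; |DA| = 4.200 ✗.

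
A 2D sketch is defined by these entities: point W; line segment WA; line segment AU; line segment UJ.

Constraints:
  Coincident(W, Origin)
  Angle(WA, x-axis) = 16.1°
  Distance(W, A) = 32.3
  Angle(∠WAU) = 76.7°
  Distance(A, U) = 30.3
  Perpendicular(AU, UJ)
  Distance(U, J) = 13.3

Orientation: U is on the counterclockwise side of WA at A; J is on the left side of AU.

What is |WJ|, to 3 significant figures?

29.2

∠WAU = 76.7°, so AU runs at 16.1° + (180° − 76.7°) = 119° from the x-axis; with |AU| = 30.3, U = A + 30.3·(cos 119°, sin 119°) = (16.2, 35.4). The perpendicularity gives UJ at right angles to AU; with |UJ| = 13.3 on the left of AU, J = U + 13.3·(-0.871, -0.491) = (4.57, 28.8). Then |WJ| = |J − W| = 29.2.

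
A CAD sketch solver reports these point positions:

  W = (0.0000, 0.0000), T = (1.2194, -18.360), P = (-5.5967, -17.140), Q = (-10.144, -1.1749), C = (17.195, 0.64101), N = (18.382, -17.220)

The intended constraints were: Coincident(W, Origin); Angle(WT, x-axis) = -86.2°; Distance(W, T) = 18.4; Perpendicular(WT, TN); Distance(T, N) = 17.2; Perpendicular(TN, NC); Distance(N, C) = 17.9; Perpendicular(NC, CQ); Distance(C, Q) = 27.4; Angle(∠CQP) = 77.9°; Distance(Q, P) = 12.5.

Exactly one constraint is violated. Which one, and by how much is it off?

Distance(Q, P) = 12.5 — off by 4.10.

W = (0.00, 0.00) ✓; WT at -86.20° ✓; |WT| = 18.40 ✓; ∠(WT, TN) = 90.00° ✓; |TN| = 17.20 ✓; ∠(TN, NC) = 90.00° ✓; |NC| = 17.90 ✓; ∠(NC, CQ) = 90.00° ✓; |CQ| = 27.40 ✓; ∠CQP = 77.90° ✓; |QP| = 16.60 ✗.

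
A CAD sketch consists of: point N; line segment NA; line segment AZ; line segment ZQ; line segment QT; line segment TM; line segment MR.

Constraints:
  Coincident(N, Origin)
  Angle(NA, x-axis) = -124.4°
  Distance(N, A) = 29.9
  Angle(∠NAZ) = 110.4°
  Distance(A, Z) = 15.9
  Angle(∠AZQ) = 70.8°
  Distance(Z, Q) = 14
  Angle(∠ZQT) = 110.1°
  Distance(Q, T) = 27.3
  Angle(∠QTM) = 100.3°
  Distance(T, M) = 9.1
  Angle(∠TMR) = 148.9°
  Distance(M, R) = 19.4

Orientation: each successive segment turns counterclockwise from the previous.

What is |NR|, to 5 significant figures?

41.550

N is at the origin; NA runs at -124.4° with length 29.9, so A = (-16.893, -24.671). ∠NAZ = 110.4° gives AZ at -54.800° from the x-axis; with |AZ| = 15.9, Z = (-7.7272, -37.663). ∠AZQ = 70.8° gives ZQ at 54.400° from the x-axis; with |ZQ| = 14.0, Q = (0.42248, -26.280). ∠ZQT = 110.1° gives QT at 124.30° from the x-axis; with |QT| = 27.3, T = (-14.962, -3.7276). ∠QTM = 100.3° gives TM at -156.00° from the x-axis; with |TM| = 9.1, M = (-23.275, -7.4289). ∠TMR = 148.9° gives MR at -124.90° from the x-axis; with |MR| = 19.4, R = (-34.375, -23.340). Then |NR| = |R − N| = 41.550.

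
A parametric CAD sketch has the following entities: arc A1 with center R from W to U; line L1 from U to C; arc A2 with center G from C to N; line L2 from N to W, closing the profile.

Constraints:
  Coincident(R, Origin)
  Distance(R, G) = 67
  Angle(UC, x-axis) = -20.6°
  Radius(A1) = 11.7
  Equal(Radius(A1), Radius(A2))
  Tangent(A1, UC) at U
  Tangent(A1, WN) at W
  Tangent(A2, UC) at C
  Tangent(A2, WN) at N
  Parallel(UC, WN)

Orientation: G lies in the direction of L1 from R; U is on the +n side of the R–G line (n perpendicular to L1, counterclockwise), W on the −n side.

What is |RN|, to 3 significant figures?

68.0

Tangency of A1 to both parallel lines with radius 11.7 puts U and W at R ± 11.7·n: U = (4.12, 11.0), W = (-4.12, -11.0). Equal radii place C and N the same way about G: C = G + 11.7·n = (66.8, -12.6), N = G − 11.7·n = (58.6, -34.5). Then |RN| = |N − R| = 68.0.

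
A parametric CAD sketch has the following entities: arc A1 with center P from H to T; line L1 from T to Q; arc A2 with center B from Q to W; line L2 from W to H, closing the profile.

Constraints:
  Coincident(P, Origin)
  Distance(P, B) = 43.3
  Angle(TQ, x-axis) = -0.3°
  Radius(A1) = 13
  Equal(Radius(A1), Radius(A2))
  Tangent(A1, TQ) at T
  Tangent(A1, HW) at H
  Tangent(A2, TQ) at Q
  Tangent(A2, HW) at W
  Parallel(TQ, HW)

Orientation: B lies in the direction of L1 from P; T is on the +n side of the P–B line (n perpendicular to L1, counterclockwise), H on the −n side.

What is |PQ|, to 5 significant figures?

45.209

The slot axis is L1's direction at -0.3°, so u = (cos -0.3°, sin -0.3°) = (0.99999, -0.0052360) and n = (−sin -0.3°, cos -0.3°) = (0.0052360, 0.99999). P is at the origin and B lies 43.3 along u from P, so B = 43.3·u = (43.299, -0.22672). Tangency of A1 to both parallel lines with radius 13.0 puts T and H at P ± 13.0·n: T = (0.068068, 13.000), H = (-0.068068, -13.000). Equal radii place Q and W the same way about B: Q = B + 13.0·n = (43.367, 12.773), W = B − 13.0·n = (43.231, -13.227). Then |PQ| = |Q − P| = 45.209.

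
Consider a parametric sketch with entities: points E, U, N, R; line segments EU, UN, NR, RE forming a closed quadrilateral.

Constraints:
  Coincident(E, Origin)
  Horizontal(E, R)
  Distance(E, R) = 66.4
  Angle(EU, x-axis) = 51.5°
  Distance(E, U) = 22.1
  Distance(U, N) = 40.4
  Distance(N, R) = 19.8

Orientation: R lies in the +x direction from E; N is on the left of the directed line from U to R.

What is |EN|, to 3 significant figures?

56.3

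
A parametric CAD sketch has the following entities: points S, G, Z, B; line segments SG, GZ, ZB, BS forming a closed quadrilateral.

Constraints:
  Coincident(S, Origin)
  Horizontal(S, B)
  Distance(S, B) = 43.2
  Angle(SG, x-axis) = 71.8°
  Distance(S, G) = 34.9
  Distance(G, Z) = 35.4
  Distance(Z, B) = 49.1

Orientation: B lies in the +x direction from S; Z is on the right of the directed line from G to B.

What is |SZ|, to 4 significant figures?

6.184

Checks: |GZ| = 35.40 ✓; |ZB| = 49.10 ✓.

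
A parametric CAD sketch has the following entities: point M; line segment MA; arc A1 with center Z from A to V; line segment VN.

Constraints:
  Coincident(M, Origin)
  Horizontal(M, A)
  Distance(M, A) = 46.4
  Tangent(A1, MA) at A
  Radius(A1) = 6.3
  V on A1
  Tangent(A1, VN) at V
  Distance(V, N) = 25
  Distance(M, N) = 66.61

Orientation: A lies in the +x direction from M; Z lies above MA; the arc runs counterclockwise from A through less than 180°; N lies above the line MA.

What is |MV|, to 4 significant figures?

52.53

M is at the origin; M and A share the same y with |MA| = 46.4 and A on the +x side, so A = (46.40, 0.000). A1 meets MA tangentially, so ZA is at right angles to MA, so Z = A + (0, 6.3) = (46.40, 6.300). Since ZV ⟂ VN (tangency), |ZN| = √(6.3² + 25.0²) = 25.78 regardless of where V sits on A1. So N lies on both circle(M, 66.61) and circle(Z, 25.78); the above-MA intersection is N = (60.49, 27.89). V is the foot of the tangent from N: V = (52.36, 4.251).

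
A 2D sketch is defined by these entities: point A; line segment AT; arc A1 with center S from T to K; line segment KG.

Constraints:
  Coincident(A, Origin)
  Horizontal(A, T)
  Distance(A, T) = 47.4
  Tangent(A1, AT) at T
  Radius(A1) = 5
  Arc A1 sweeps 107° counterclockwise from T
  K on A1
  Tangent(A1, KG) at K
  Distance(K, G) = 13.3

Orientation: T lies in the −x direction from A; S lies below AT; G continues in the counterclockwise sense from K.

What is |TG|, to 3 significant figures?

19.2

A is at the origin; AT is horizontal with |AT| = 47.4 and T on the −x side, so T = (-47.4, 0.00). The tangent condition forces ST to be normal to AT, so S = T + (0, -5) = (-47.4, -5.00). On A1, T sits at bearing 90° from S; a 107° counterclockwise sweep puts K at bearing 197°, so K = S + 5.0·(cos 197°, sin 197°) = (-52.2, -6.46). The tangent condition forces SK to be normal to KG, so KG runs along (−sin 197°, cos 197°); with |KG| = 13.3, G = (-48.3, -19.2). Then |TG| = |G − T| = 19.2.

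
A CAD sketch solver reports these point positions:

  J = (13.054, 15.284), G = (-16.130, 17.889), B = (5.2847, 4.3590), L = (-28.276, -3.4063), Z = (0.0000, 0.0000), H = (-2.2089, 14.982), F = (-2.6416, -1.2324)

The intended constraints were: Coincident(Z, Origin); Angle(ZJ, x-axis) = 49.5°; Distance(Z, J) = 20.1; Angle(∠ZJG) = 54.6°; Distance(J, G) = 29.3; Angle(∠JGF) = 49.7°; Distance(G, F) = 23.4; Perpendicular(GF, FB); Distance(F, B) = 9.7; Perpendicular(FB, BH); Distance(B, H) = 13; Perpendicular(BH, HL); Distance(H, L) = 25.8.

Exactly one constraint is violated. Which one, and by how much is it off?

Distance(H, L) = 25.8 — off by 6.10.

Z = (0.00, 0.00) ✓; ZJ at 49.50° ✓; |ZJ| = 20.10 ✓; ∠ZJG = 54.60° ✓; |JG| = 29.30 ✓; ∠JGF = 49.70° ✓; |GF| = 23.40 ✓; ∠(GF, FB) = 90.00° ✓; |FB| = 9.700 ✓; ∠(FB, BH) = 90.00° ✓; |BH| = 13.00 ✓; ∠(BH, HL) = 90.00° ✓; |HL| = 31.90 ✗.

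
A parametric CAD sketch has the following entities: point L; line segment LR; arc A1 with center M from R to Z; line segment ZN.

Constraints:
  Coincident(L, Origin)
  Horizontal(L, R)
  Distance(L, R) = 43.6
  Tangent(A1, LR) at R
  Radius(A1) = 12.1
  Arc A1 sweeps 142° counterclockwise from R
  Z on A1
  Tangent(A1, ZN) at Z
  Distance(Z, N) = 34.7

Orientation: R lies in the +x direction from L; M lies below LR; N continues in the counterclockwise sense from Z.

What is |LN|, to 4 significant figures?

76.68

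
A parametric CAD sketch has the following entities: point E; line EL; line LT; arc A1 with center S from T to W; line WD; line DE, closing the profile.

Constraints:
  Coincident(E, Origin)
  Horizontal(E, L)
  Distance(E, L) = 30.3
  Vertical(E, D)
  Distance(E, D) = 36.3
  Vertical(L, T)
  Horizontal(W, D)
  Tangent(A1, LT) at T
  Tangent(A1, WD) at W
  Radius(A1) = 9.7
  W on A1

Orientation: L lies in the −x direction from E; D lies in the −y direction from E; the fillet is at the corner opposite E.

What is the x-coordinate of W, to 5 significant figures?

-20.600

E is at the origin; EL is horizontal with |EL| = 30.3 and L on the −x side, so L = (-30.300, 0.0000). ED is vertical with |ED| = 36.3 and D on the −y side, so D = (0.0000, -36.300). The virtual corner opposite E is at (-30.300, -36.300). Tangency of A1 to LT means the radius ST is perpendicular to LT and the tangent condition forces SW to be normal to WD, with radius 9.7, so the center S sits 9.7 in from both sides at S = (-20.600, -26.600). That places the tangent points at T = (-30.300, -26.600) on LT and W = (-20.600, -36.300) on WD. So W.x = -20.600.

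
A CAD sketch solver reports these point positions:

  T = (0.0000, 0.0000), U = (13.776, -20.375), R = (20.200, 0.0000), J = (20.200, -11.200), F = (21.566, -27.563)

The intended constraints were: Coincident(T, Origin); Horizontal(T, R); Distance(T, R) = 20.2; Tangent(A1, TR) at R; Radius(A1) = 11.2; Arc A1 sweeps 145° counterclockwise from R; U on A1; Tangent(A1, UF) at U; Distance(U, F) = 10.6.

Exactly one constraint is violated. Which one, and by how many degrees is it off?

Tangent(A1, UF) at U — off by 7.70°.

T = (0.00, 0.00) ✓; T.y = 0.00, R.y = 0.00 ✓; |TR| = 20.20 ✓; ∠(JR, RT) = 90.00° ✓; |JR| = 11.20 ✓; bearing(J→U) − bearing(J→R) = 145.0° ✓; |JU| = 11.20 ✓; ∠(JU, UF) = 97.70° ✗; |UF| = 10.60 ✓.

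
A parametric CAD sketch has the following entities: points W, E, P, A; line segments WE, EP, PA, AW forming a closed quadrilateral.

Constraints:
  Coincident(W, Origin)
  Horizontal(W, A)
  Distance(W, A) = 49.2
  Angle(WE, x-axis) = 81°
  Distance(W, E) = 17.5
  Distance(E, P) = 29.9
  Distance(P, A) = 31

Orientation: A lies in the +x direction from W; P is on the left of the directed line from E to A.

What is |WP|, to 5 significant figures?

40.497

Checks: |EP| = 29.90 ✓; |PA| = 31.00 ✓.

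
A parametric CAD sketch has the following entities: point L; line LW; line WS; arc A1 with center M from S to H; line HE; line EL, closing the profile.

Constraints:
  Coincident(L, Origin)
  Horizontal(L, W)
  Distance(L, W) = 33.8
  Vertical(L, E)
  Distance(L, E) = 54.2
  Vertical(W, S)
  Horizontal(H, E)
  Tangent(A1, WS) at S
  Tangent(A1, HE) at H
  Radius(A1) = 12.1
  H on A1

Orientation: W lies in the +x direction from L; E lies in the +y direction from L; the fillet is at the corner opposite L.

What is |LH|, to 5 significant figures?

58.383

The virtual corner opposite L is at (33.800, 54.200). The tangent condition forces MS to be normal to WS and the tangent condition forces MH to be normal to HE, with radius 12.1, so the center M sits 12.1 in from both sides at M = (21.700, 42.100). That places the tangent points at S = (33.800, 42.100) on WS and H = (21.700, 54.200) on HE. Then |LH| = |H − L| = 58.383.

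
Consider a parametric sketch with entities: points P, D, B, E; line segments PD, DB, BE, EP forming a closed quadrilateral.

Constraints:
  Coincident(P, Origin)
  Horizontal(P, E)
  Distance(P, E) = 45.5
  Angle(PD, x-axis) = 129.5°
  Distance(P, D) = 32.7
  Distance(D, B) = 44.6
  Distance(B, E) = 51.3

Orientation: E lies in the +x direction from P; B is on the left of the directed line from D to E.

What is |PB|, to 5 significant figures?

48.372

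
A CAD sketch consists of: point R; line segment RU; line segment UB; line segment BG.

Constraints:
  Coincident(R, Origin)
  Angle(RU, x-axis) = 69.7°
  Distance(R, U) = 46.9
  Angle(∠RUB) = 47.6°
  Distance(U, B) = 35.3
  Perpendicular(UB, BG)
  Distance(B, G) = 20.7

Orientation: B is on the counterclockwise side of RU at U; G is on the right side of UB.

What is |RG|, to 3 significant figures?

55.5

R is at the origin; RU runs at 69.7° with length 46.9, so U = 46.9·(cos 69.7°, sin 69.7°) = (16.3, 44.0). ∠RUB = 47.6°, so UB runs at 69.7° + (180° − 47.6°) = 202° from the x-axis; with |UB| = 35.3, B = U + 35.3·(cos 202°, sin 202°) = (-16.4, 30.7). UB is perpendicular to BG; with |BG| = 20.7 on the right of UB, G = B + 20.7·(-0.376, 0.927) = (-24.2, 49.9). Then |RG| = |G − R| = 55.5.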